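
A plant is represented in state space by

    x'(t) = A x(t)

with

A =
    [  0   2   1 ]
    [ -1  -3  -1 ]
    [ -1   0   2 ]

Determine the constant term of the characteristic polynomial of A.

Expand det(sI - A) for the 3×3 matrix.
p(s) = s^3 + s^2 - 3s - 3.
(Check: constant term = det(-A) = (-1)^3 det A = -3; coefficient of s^2 = -tr A = 1.)
The constant term is -3.

-3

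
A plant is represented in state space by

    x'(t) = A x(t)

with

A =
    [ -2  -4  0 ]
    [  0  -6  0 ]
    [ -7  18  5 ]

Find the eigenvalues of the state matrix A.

-6, -2, 5

det(sI - A) = s^3 - (tr A)s^2 + (M11 + M22 + M33)s - det A, where Mii is the 2×2 principal minor of A obtained by deleting row i and column i.
tr A = (-2) + (-6) + 5 = -3; M11 = (-6)·5 - 0·18 = -30 - 0 = -30; M22 = (-2)·5 - 0·(-7) = -10 - 0 = -10; M33 = (-2)·(-6) - (-4)·0 = 12 - 0 = 12; sum of minors = -28.
det A = (-2)·((-6)·5 - 0·18) - (-4)·(0·5 - 0·(-7)) + 0·(0·18 - (-6)·(-7)) = (-2)·(-30) - (-4)·0 + 0·(-42) = 60.
So p(s) = det(sI - A) = s^3 + 3s^2 - 28s - 60.
Rational-root test: any integer root divides -60. Testing small divisors, s = -2 works: p(-2) = -8 + 12 + 56 + (-60) = 0, so (s + 2) is a factor.
Dividing, p(s) = (s + 2)(s^2 + s - 30).
Factor s^2 + s - 30: two numbers with sum -1 and product -30 are 5 and -6, so s^2 + s - 30 = (s - 5)(s + 6).
Hence p(s) = (s - 5) (s + 2) (s + 6), with roots -6, -2, 5.
At least one eigenvalue has non-negative real part, so the system is not asymptotically stable.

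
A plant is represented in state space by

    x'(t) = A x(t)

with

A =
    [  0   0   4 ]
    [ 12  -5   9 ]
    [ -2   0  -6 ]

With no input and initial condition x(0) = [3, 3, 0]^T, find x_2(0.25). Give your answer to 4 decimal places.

4.9275

det(sI - A) = s^3 - (tr A)s^2 + (M11 + M22 + M33)s - det A, where Mii is the 2×2 principal minor of A obtained by deleting row i and column i.
tr A = 0 + (-5) + (-6) = -11; M11 = (-5)·(-6) - 9·0 = 30 - 0 = 30; M22 = 0·(-6) - 4·(-2) = 0 - (-8) = 8; M33 = 0·(-5) - 0·12 = 0 - 0 = 0; sum of minors = 38.
det A = 0·((-5)·(-6) - 9·0) - 0·(12·(-6) - 9·(-2)) + 4·(12·0 - (-5)·(-2)) = 0·30 - 0·(-54) + 4·(-10) = -40.
So p(s) = det(sI - A) = s^3 + 11s^2 + 38s + 40.
Rational-root test: any integer root divides 40. Testing small divisors, s = -2 works: p(-2) = -8 + 44 + (-76) + 40 = 0, so (s + 2) is a factor.
Dividing, p(s) = (s + 2)(s^2 + 9s + 20).
Factor s^2 + 9s + 20: two numbers with sum -9 and product 20 are -4 and -5, so s^2 + 9s + 20 = (s + 4)(s + 5).
Hence p(s) = (s + 2) (s + 4) (s + 5), with roots -5, -4, -2.
The eigenvalues -5, -4, -2 are distinct and real, so A is diagonalisable and x(t) = e^{At} x(0) = V diag(e^{λ_i t}) V^{-1} x(0), where the columns of V are the eigenvectors.
λ = -5: A - (-5)I = [[5, 0, 4], [12, 0, 9], [-2, 0, -1]]. v must be orthogonal to every row; (row 1) × (row 2) = [0, 3, 0], so take v_1 = [0, 1, 0]^T.
λ = -4: A - (-4)I = [[4, 0, 4], [12, -1, 9], [-2, 0, -2]]. v must be orthogonal to every row; (row 1) × (row 2) = [4, 12, -4], so take v_2 = [-1, -3, 1]^T.
λ = -2: A - (-2)I = [[2, 0, 4], [12, -3, 9], [-2, 0, -4]]. v must be orthogonal to every row; (row 1) × (row 2) = [12, 30, -6], so take v_3 = [-2, -5, 1]^T.
V = [v_1 v_2 v_3] = [[0, -1, -2], [1, -3, -5], [0, 1, 1]] has det V = -1, so V^{-1} = adj(V)/det V = [[-2, 1, 1], [1, 0, 2], [-1, 0, -1]].
Modal coordinates z(0) = V^{-1} x(0): (-2)·3 + 1·3 + 1·0 = -3; 1·3 + 0·3 + 2·0 = 3; (-1)·3 + 0·3 + (-1)·0 = -3; so z(0) = [-3, 3, -3]^T.
x_2(t) = Σ_i (v_i)_2 · z_i(0) · e^{λ_i t} (row 2 of V times the modal terms).
x_2(0.25) = 1·(-3)·e^{-5·0.25} + (-3)·3·e^{-4·0.25} + (-5)·(-3)·e^{-2·0.25} = (-3)·0.286505 + (-9)·0.367879 + 15·0.606531 = 4.9275.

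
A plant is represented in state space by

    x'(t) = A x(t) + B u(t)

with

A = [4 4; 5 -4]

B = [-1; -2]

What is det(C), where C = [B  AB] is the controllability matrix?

AB = [[-12], [3]]
Controllability matrix C = [B  AB] = [[-1, -12], [-2, 3]]
det(C) = (-1)·3 - (-12)·(-2) = -3 - 24 = -27
Since det(C) ≠ 0, rank(C) = 2 and the system is completely controllable.

-27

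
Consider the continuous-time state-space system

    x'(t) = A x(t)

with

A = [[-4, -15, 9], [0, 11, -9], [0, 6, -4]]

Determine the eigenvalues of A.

-4, 2, 5

det(sI - A) = s^3 - (tr A)s^2 + (M11 + M22 + M33)s - det A, where Mii is the 2×2 principal minor of A obtained by deleting row i and column i.
tr A = (-4) + 11 + (-4) = 3; M11 = 11·(-4) - (-9)·6 = -44 - (-54) = 10; M22 = (-4)·(-4) - 9·0 = 16 - 0 = 16; M33 = (-4)·11 - (-15)·0 = -44 - 0 = -44; sum of minors = -18.
det A = (-4)·(11·(-4) - (-9)·6) - (-15)·(0·(-4) - (-9)·0) + 9·(0·6 - 11·0) = (-4)·10 - (-15)·0 + 9·0 = -40.
So p(s) = det(sI - A) = s^3 - 3s^2 - 18s + 40.
Rational-root test: any integer root divides 40. Testing small divisors, s = 2 works: p(2) = 8 + (-12) + (-36) + 40 = 0, so (s - 2) is a factor.
Dividing, p(s) = (s - 2)(s^2 - s - 20).
Factor s^2 - s - 20: two numbers with sum 1 and product -20 are 5 and -4, so s^2 - s - 20 = (s - 5)(s + 4).
Hence p(s) = (s - 5) (s - 2) (s + 4), with roots -4, 2, 5.
At least one eigenvalue has non-negative real part, so the system is not asymptotically stable.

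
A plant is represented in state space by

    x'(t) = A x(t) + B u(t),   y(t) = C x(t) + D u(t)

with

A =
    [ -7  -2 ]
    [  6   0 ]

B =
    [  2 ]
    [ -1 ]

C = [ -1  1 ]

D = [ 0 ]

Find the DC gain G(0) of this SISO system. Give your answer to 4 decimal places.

G(0) = C(-A)^{-1}B + D = -C A^{-1} B + D.
det A = 12, so A^{-1} = (1/12)·adj(A) = [[0, 1/6], [-1/2, -7/12]]
A^{-1} B = [-1/6, -5/12]^T
C A^{-1} B = -1/4
G(0) = D - C A^{-1} B = 0 - (-1/4) = 1/4 ≈ 0.2500

0.2500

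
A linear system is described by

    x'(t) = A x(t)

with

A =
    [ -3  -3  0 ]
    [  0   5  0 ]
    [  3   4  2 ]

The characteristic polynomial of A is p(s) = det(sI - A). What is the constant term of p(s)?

30

Expand det(sI - A) for the 3×3 matrix.
p(s) = s^3 - 4s^2 - 11s + 30.
(Check: constant term = det(-A) = (-1)^3 det A = 30; coefficient of s^2 = -tr A = -4.)
The constant term is 30.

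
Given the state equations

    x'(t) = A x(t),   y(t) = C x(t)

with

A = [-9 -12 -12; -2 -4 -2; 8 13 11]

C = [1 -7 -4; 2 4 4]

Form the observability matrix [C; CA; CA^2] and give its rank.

2

CA = [[-27, -36, -42], [6, 12, 12]]
CA^2 = [[-21, -78, -66], [18, 36, 36]]
Observability matrix O = [C; CA; CA^2] = [[1, -7, -4], [2, 4, 4], [-27, -36, -42], [6, 12, 12], [-21, -78, -66], [18, 36, 36]]
The columns c1, c2, c3 of O are linearly dependent: -2·c1 - 2·c2 + 3·c3 = 0 (check each entry), so rank(O) ≤ 2.
The 2×2 minor from rows 1, 2, columns 1, 2 is 1·4 - (-7)·2 = 4 - (-14) = 18 ≠ 0, so rank(O) = 2.
rank(O) = 2 < n = 3, so the pair (A, C) is not completely observable.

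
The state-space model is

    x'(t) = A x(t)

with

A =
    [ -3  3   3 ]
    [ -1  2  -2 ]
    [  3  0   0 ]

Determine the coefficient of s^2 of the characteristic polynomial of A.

Expand det(sI - A) for the 3×3 matrix.
p(s) = s^3 + s^2 - 12s + 36.
(Check: constant term = det(-A) = (-1)^3 det A = 36; coefficient of s^2 = -tr A = 1.)
The coefficient of s^2 is 1.

1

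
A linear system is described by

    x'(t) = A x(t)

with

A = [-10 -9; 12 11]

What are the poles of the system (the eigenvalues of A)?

det(sI - A) = s^2 - (tr A)s + det A, with tr A = (-10) + 11 = 1 and det A = (-10)·11 - (-9)·12 = -110 - (-108) = -2.
So p(s) = det(sI - A) = s^2 - s - 2.
Factor s^2 - s - 2: two numbers with sum 1 and product -2 are 2 and -1, so s^2 - s - 2 = (s - 2)(s + 1).
Hence p(s) = (s - 2) (s + 1), with roots -1, 2.
At least one eigenvalue has non-negative real part, so the system is not asymptotically stable.

-1, 2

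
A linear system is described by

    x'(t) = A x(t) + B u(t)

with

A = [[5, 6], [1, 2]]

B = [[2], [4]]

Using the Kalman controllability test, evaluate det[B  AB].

AB = [[34], [10]]
Controllability matrix C = [B  AB] = [[2, 34], [4, 10]]
det(C) = 2·10 - 34·4 = 20 - 136 = -116
Since det(C) ≠ 0, rank(C) = 2 and the system is completely controllable.

-116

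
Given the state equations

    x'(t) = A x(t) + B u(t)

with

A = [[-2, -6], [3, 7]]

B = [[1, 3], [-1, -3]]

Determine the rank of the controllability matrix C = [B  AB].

AB = [[4, 12], [-4, -12]]
Controllability matrix C = [B  AB] = [[1, 3, 4, 12], [-1, -3, -4, -12]]
Every column of C is a scalar multiple of column 1 = [1, -1] (multipliers 1, 3, 4, 12), so the columns span a one-dimensional space.
C ≠ 0, hence rank(C) = 1.
rank(C) = 1 < n = 2, so the pair (A, B) is not completely controllable.

1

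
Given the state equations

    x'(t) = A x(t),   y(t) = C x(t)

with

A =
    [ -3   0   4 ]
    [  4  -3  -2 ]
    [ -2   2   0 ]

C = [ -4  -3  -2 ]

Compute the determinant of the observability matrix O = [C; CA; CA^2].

CA = [[4, 5, -10]]
CA^2 = [[28, -35, 6]]
Observability matrix O = [C; CA; CA^2] = [[-4, -3, -2], [4, 5, -10], [28, -35, 6]]
Expanding along the first row, det(O) = (-4)·(5·6 - (-10)·(-35)) - (-3)·(4·6 - (-10)·28) + (-2)·(4·(-35) - 5·28) = (-4)·(-320) - (-3)·304 + (-2)·(-280) = 2752
Since det(O) ≠ 0, rank(O) = 3 and the system is completely observable.

2752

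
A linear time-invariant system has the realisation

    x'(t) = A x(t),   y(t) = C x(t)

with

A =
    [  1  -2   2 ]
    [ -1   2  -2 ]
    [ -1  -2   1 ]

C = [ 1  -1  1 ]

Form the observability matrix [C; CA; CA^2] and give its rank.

CA = [[1, -6, 5]]
CA^2 = [[2, -24, 19]]
Observability matrix O = [C; CA; CA^2] = [[1, -1, 1], [1, -6, 5], [2, -24, 19]]
det(O) = 1·((-6)·19 - 5·(-24)) - (-1)·(1·19 - 5·2) + 1·(1·(-24) - (-6)·2) = 1·6 - (-1)·9 + 1·(-12) = 3 ≠ 0, so rank(O) = 3.
rank(O) = 3 = n, so the pair (A, C) is completely observable.

3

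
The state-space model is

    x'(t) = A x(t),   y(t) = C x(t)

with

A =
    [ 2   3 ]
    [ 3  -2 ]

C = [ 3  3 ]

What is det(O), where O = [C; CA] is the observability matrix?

CA = [[15, 3]]
Observability matrix O = [C; CA] = [[3, 3], [15, 3]]
det(O) = 3·3 - 3·15 = 9 - 45 = -36
Since det(O) ≠ 0, rank(O) = 2 and the system is completely observable.

-36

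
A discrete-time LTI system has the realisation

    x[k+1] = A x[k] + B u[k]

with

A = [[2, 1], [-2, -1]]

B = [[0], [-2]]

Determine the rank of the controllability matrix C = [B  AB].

AB = [[-2], [2]]
Controllability matrix C = [B  AB] = [[0, -2], [-2, 2]]
det(C) = 0·2 - (-2)·(-2) = 0 - 4 = -4 ≠ 0, so rank(C) = 2.
rank(C) = 2 = n, so the pair (A, B) is completely controllable.

2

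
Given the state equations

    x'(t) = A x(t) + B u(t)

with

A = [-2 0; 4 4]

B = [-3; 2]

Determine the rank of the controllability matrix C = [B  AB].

1

AB = [[6], [-4]]
Controllability matrix C = [B  AB] = [[-3, 6], [2, -4]]
Every column of C is a scalar multiple of column 1 = [-3, 2] (multipliers 1, -2), so the columns span a one-dimensional space.
C ≠ 0, hence rank(C) = 1.
rank(C) = 1 < n = 2, so the pair (A, B) is not completely controllable.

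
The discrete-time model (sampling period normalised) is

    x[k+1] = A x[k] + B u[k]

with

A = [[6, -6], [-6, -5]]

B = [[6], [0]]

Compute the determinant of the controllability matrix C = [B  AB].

AB = [[36], [-36]]
Controllability matrix C = [B  AB] = [[6, 36], [0, -36]]
det(C) = 6·(-36) - 36·0 = -216 - 0 = -216
Since det(C) ≠ 0, rank(C) = 2 and the system is completely controllable.

-216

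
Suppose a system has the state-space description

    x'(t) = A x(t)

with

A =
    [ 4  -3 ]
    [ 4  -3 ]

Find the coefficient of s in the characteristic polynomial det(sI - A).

For a 2×2 matrix, det(sI - A) = s^2 - (tr A)s + det A.
tr A = 1, det A = 0.
So p(s) = s^2 - s.
The coefficient of s is -1.

-1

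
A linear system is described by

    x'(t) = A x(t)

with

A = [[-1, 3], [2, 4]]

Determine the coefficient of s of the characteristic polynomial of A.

-3

For a 2×2 matrix, det(sI - A) = s^2 - (tr A)s + det A.
tr A = 3, det A = -10.
So p(s) = s^2 - 3s - 10.
The coefficient of s is -3.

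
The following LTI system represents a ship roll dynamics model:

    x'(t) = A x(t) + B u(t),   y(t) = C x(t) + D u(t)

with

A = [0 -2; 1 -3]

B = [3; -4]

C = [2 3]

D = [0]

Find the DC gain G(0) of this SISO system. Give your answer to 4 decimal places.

G(0) = C(-A)^{-1}B + D = -C A^{-1} B + D.
det A = 2, so A^{-1} = (1/2)·adj(A) = [[-3/2, 1], [-1/2, 0]]
A^{-1} B = [-17/2, -3/2]^T
C A^{-1} B = -43/2
G(0) = D - C A^{-1} B = 0 - (-43/2) = 43/2 ≈ 21.5000

21.5000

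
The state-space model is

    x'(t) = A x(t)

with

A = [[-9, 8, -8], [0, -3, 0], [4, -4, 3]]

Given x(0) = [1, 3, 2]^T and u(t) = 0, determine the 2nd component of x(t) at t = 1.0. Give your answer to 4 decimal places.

0.1494

det(sI - A) = s^3 - (tr A)s^2 + (M11 + M22 + M33)s - det A, where Mii is the 2×2 principal minor of A obtained by deleting row i and column i.
tr A = (-9) + (-3) + 3 = -9; M11 = (-3)·3 - 0·(-4) = -9 - 0 = -9; M22 = (-9)·3 - (-8)·4 = -27 - (-32) = 5; M33 = (-9)·(-3) - 8·0 = 27 - 0 = 27; sum of minors = 23.
det A = (-9)·((-3)·3 - 0·(-4)) - 8·(0·3 - 0·4) + (-8)·(0·(-4) - (-3)·4) = (-9)·(-9) - 8·0 + (-8)·12 = -15.
So p(s) = det(sI - A) = s^3 + 9s^2 + 23s + 15.
Rational-root test: any integer root divides 15. Testing small divisors, s = -1 works: p(-1) = -1 + 9 + (-23) + 15 = 0, so (s + 1) is a factor.
Dividing, p(s) = (s + 1)(s^2 + 8s + 15).
Factor s^2 + 8s + 15: two numbers with sum -8 and product 15 are -3 and -5, so s^2 + 8s + 15 = (s + 3)(s + 5).
Hence p(s) = (s + 1) (s + 3) (s + 5), with roots -5, -3, -1.
The eigenvalues -5, -3, -1 are distinct and real, so A is diagonalisable and x(t) = e^{At} x(0) = V diag(e^{λ_i t}) V^{-1} x(0), where the columns of V are the eigenvectors.
λ = -5: A - (-5)I = [[-4, 8, -8], [0, 2, 0], [4, -4, 8]]. v must be orthogonal to every row; (row 1) × (row 2) = [16, 0, -8], so take v_1 = [2, 0, -1]^T.
λ = -3: A - (-3)I = [[-6, 8, -8], [0, 0, 0], [4, -4, 6]]. v must be orthogonal to every row; (row 1) × (row 3) = [16, 4, -8], so take v_2 = [4, 1, -2]^T.
λ = -1: A - (-1)I = [[-8, 8, -8], [0, -2, 0], [4, -4, 4]]. v must be orthogonal to every row; (row 1) × (row 2) = [-16, 0, 16], so take v_3 = [-1, 0, 1]^T.
V = [v_1 v_2 v_3] = [[2, 4, -1], [0, 1, 0], [-1, -2, 1]] has det V = 1, so V^{-1} = adj(V)/det V = [[1, -2, 1], [0, 1, 0], [1, 0, 2]].
Modal coordinates z(0) = V^{-1} x(0): 1·1 + (-2)·3 + 1·2 = -3; 0·1 + 1·3 + 0·2 = 3; 1·1 + 0·3 + 2·2 = 5; so z(0) = [-3, 3, 5]^T.
x_2(t) = Σ_i (v_i)_2 · z_i(0) · e^{λ_i t} (row 2 of V times the modal terms).
x_2(1.0) = 0·(-3)·e^{-5·1.0} + 1·3·e^{-3·1.0} + 0·5·e^{-1·1.0} = 0·0.006738 + 3·0.049787 + 0·0.367879 = 0.1494.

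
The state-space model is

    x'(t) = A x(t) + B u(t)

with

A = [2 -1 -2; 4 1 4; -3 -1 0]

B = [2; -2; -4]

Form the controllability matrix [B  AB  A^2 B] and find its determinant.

AB = [[14], [-10], [-4]]
A^2B = [[46], [30], [-32]]
Controllability matrix C = [B  AB  A^2B] = [[2, 14, 46], [-2, -10, 30], [-4, -4, -32]]
Expanding along the first row, det(C) = 2·((-10)·(-32) - 30·(-4)) - 14·((-2)·(-32) - 30·(-4)) + 46·((-2)·(-4) - (-10)·(-4)) = 2·440 - 14·184 + 46·(-32) = -3168
Since det(C) ≠ 0, rank(C) = 3 and the system is completely controllable.

-3168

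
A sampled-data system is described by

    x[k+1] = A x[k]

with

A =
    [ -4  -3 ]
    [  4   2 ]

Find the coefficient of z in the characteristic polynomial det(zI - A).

For a 2×2 matrix, det(zI - A) = z^2 - (tr A)z + det A.
tr A = -2, det A = 4.
So p(z) = z^2 + 2z + 4.
The coefficient of z is 2.

2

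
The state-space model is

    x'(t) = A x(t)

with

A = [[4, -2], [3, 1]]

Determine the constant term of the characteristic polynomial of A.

For a 2×2 matrix, det(sI - A) = s^2 - (tr A)s + det A.
tr A = 5, det A = 10.
So p(s) = s^2 - 5s + 10.
The constant term is 10.

10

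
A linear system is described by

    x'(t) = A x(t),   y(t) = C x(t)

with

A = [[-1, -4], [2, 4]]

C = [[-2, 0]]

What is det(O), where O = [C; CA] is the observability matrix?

CA = [[2, 8]]
Observability matrix O = [C; CA] = [[-2, 0], [2, 8]]
det(O) = (-2)·8 - 0·2 = -16 - 0 = -16
Since det(O) ≠ 0, rank(O) = 2 and the system is completely observable.

-16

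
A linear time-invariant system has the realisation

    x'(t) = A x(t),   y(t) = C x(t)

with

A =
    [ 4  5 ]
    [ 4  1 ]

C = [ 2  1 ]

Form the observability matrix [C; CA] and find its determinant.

10

CA = [[12, 11]]
Observability matrix O = [C; CA] = [[2, 1], [12, 11]]
det(O) = 2·11 - 1·12 = 22 - 12 = 10
Since det(O) ≠ 0, rank(O) = 2 and the system is completely observable.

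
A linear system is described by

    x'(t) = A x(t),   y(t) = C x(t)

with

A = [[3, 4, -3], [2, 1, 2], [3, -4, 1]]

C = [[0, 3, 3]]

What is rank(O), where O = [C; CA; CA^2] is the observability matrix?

CA = [[15, -9, 9]]
CA^2 = [[54, 15, -54]]
Observability matrix O = [C; CA; CA^2] = [[0, 3, 3], [15, -9, 9], [54, 15, -54]]
det(O) = 0·((-9)·(-54) - 9·15) - 3·(15·(-54) - 9·54) + 3·(15·15 - (-9)·54) = 0·351 - 3·(-1296) + 3·711 = 6021 ≠ 0, so rank(O) = 3.
rank(O) = 3 = n, so the pair (A, C) is completely observable.

3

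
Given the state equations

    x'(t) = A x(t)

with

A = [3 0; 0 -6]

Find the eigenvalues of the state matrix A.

-6, 3

det(sI - A) = s^2 - (tr A)s + det A, with tr A = 3 + (-6) = -3 and det A = 3·(-6) - 0·0 = -18 - 0 = -18.
So p(s) = det(sI - A) = s^2 + 3s - 18.
Factor s^2 + 3s - 18: two numbers with sum -3 and product -18 are 3 and -6, so s^2 + 3s - 18 = (s - 3)(s + 6).
Hence p(s) = (s - 3) (s + 6), with roots -6, 3.
At least one eigenvalue has non-negative real part, so the system is not asymptotically stable.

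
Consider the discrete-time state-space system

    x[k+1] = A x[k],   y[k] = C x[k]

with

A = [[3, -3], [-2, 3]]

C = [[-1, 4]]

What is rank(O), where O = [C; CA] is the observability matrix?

CA = [[-11, 15]]
Observability matrix O = [C; CA] = [[-1, 4], [-11, 15]]
det(O) = (-1)·15 - 4·(-11) = -15 - (-44) = 29 ≠ 0, so rank(O) = 2.
rank(O) = 2 = n, so the pair (A, C) is completely observable.

2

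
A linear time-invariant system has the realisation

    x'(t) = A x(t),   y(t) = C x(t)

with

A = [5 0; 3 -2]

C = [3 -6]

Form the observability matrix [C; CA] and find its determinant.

CA = [[-3, 12]]
Observability matrix O = [C; CA] = [[3, -6], [-3, 12]]
det(O) = 3·12 - (-6)·(-3) = 36 - 18 = 18
Since det(O) ≠ 0, rank(O) = 2 and the system is completely observable.

18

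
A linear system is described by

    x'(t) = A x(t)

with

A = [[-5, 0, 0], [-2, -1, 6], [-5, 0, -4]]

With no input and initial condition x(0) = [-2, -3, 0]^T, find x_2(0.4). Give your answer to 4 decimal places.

det(sI - A) = s^3 - (tr A)s^2 + (M11 + M22 + M33)s - det A, where Mii is the 2×2 principal minor of A obtained by deleting row i and column i.
tr A = (-5) + (-1) + (-4) = -10; M11 = (-1)·(-4) - 6·0 = 4 - 0 = 4; M22 = (-5)·(-4) - 0·(-5) = 20 - 0 = 20; M33 = (-5)·(-1) - 0·(-2) = 5 - 0 = 5; sum of minors = 29.
det A = (-5)·((-1)·(-4) - 6·0) - 0·((-2)·(-4) - 6·(-5)) + 0·((-2)·0 - (-1)·(-5)) = (-5)·4 - 0·38 + 0·(-5) = -20.
So p(s) = det(sI - A) = s^3 + 10s^2 + 29s + 20.
Rational-root test: any integer root divides 20. Testing small divisors, s = -1 works: p(-1) = -1 + 10 + (-29) + 20 = 0, so (s + 1) is a factor.
Dividing, p(s) = (s + 1)(s^2 + 9s + 20).
Factor s^2 + 9s + 20: two numbers with sum -9 and product 20 are -4 and -5, so s^2 + 9s + 20 = (s + 4)(s + 5).
Hence p(s) = (s + 1) (s + 4) (s + 5), with roots -5, -4, -1.
The eigenvalues -5, -4, -1 are distinct and real, so A is diagonalisable and x(t) = e^{At} x(0) = V diag(e^{λ_i t}) V^{-1} x(0), where the columns of V are the eigenvectors.
λ = -5: A - (-5)I = [[0, 0, 0], [-2, 4, 6], [-5, 0, 1]]. v must be orthogonal to every row; (row 2) × (row 3) = [4, -28, 20], so take v_1 = [1, -7, 5]^T.
λ = -4: A - (-4)I = [[-1, 0, 0], [-2, 3, 6], [-5, 0, 0]]. v must be orthogonal to every row; (row 1) × (row 2) = [0, 6, -3], so take v_2 = [0, -2, 1]^T.
λ = -1: A - (-1)I = [[-4, 0, 0], [-2, 0, 6], [-5, 0, -3]]. v must be orthogonal to every row; (row 1) × (row 2) = [0, 24, 0], so take v_3 = [0, 1, 0]^T.
V = [v_1 v_2 v_3] = [[1, 0, 0], [-7, -2, 1], [5, 1, 0]] has det V = -1, so V^{-1} = adj(V)/det V = [[1, 0, 0], [-5, 0, 1], [-3, 1, 2]].
Modal coordinates z(0) = V^{-1} x(0): 1·(-2) + 0·(-3) + 0·0 = -2; (-5)·(-2) + 0·(-3) + 1·0 = 10; (-3)·(-2) + 1·(-3) + 2·0 = 3; so z(0) = [-2, 10, 3]^T.
x_2(t) = Σ_i (v_i)_2 · z_i(0) · e^{λ_i t} (row 2 of V times the modal terms).
x_2(0.4) = (-7)·(-2)·e^{-5·0.4} + (-2)·10·e^{-4·0.4} + 1·3·e^{-1·0.4} = 14·0.135335 + (-20)·0.201897 + 3·0.670320 = -0.1323.

-0.1323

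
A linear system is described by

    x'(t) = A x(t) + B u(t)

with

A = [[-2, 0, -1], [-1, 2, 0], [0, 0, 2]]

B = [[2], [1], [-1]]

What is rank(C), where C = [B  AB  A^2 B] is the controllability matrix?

3

AB = [[-3], [0], [-2]]
A^2B = [[8], [3], [-4]]
Controllability matrix C = [B  AB  A^2B] = [[2, -3, 8], [1, 0, 3], [-1, -2, -4]]
det(C) = 2·(0·(-4) - 3·(-2)) - (-3)·(1·(-4) - 3·(-1)) + 8·(1·(-2) - 0·(-1)) = 2·6 - (-3)·(-1) + 8·(-2) = -7 ≠ 0, so rank(C) = 3.
rank(C) = 3 = n, so the pair (A, B) is completely controllable.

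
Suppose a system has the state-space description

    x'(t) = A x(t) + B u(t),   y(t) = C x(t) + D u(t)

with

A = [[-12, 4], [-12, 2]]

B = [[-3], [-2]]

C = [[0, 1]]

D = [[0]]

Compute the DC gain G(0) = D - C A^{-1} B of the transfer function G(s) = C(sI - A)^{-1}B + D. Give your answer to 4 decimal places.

G(0) = C(-A)^{-1}B + D = -C A^{-1} B + D.
det A = 24, so A^{-1} = (1/24)·adj(A) = [[1/12, -1/6], [1/2, -1/2]]
A^{-1} B = [1/12, -1/2]^T
C A^{-1} B = -1/2
G(0) = D - C A^{-1} B = 0 - (-1/2) = 1/2 ≈ 0.5000

0.5000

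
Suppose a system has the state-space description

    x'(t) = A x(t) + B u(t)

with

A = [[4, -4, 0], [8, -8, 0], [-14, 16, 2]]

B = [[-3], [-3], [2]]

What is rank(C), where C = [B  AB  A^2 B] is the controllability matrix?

2

AB = [[0], [0], [-2]]
A^2B = [[0], [0], [-4]]
Controllability matrix C = [B  AB  A^2B] = [[-3, 0, 0], [-3, 0, 0], [2, -2, -4]]
The rows r1, r2, r3 of C are linearly dependent: -r1 + r2 = 0 (check each entry), so rank(C) ≤ 2.
The 2×2 minor from rows 1, 3, columns 1, 2 is (-3)·(-2) - 0·2 = 6 - 0 = 6 ≠ 0, so rank(C) = 2.
rank(C) = 2 < n = 3, so the pair (A, B) is not completely controllable.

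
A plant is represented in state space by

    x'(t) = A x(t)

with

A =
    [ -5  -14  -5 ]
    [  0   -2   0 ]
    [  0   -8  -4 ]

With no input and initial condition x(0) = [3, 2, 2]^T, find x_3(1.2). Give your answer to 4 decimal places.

det(sI - A) = s^3 - (tr A)s^2 + (M11 + M22 + M33)s - det A, where Mii is the 2×2 principal minor of A obtained by deleting row i and column i.
tr A = (-5) + (-2) + (-4) = -11; M11 = (-2)·(-4) - 0·(-8) = 8 - 0 = 8; M22 = (-5)·(-4) - (-5)·0 = 20 - 0 = 20; M33 = (-5)·(-2) - (-14)·0 = 10 - 0 = 10; sum of minors = 38.
det A = (-5)·((-2)·(-4) - 0·(-8)) - (-14)·(0·(-4) - 0·0) + (-5)·(0·(-8) - (-2)·0) = (-5)·8 - (-14)·0 + (-5)·0 = -40.
So p(s) = det(sI - A) = s^3 + 11s^2 + 38s + 40.
Rational-root test: any integer root divides 40. Testing small divisors, s = -2 works: p(-2) = -8 + 44 + (-76) + 40 = 0, so (s + 2) is a factor.
Dividing, p(s) = (s + 2)(s^2 + 9s + 20).
Factor s^2 + 9s + 20: two numbers with sum -9 and product 20 are -4 and -5, so s^2 + 9s + 20 = (s + 4)(s + 5).
Hence p(s) = (s + 2) (s + 4) (s + 5), with roots -5, -4, -2.
The eigenvalues -5, -4, -2 are distinct and real, so A is diagonalisable and x(t) = e^{At} x(0) = V diag(e^{λ_i t}) V^{-1} x(0), where the columns of V are the eigenvectors.
λ = -5: A - (-5)I = [[0, -14, -5], [0, 3, 0], [0, -8, 1]]. v must be orthogonal to every row; (row 1) × (row 2) = [15, 0, 0], so take v_1 = [1, 0, 0]^T.
λ = -4: A - (-4)I = [[-1, -14, -5], [0, 2, 0], [0, -8, 0]]. v must be orthogonal to every row; (row 1) × (row 2) = [10, 0, -2], so take v_2 = [-5, 0, 1]^T.
λ = -2: A - (-2)I = [[-3, -14, -5], [0, 0, 0], [0, -8, -2]]. v must be orthogonal to every row; (row 1) × (row 3) = [-12, -6, 24], so take v_3 = [2, 1, -4]^T.
V = [v_1 v_2 v_3] = [[1, -5, 2], [0, 0, 1], [0, 1, -4]] has det V = -1, so V^{-1} = adj(V)/det V = [[1, 18, 5], [0, 4, 1], [0, 1, 0]].
Modal coordinates z(0) = V^{-1} x(0): 1·3 + 18·2 + 5·2 = 49; 0·3 + 4·2 + 1·2 = 10; 0·3 + 1·2 + 0·2 = 2; so z(0) = [49, 10, 2]^T.
x_3(t) = Σ_i (v_i)_3 · z_i(0) · e^{λ_i t} (row 3 of V times the modal terms).
x_3(1.2) = 0·49·e^{-5·1.2} + 1·10·e^{-4·1.2} + (-4)·2·e^{-2·1.2} = 0·0.002479 + 10·0.008230 + (-8)·0.090718 = -0.6434.

-0.6434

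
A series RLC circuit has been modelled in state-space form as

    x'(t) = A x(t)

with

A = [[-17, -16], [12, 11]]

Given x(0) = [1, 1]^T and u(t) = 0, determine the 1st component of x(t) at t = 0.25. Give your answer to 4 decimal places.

det(sI - A) = s^2 - (tr A)s + det A, with tr A = (-17) + 11 = -6 and det A = (-17)·11 - (-16)·12 = -187 - (-192) = 5.
So p(s) = det(sI - A) = s^2 + 6s + 5.
Factor s^2 + 6s + 5: two numbers with sum -6 and product 5 are -1 and -5, so s^2 + 6s + 5 = (s + 1)(s + 5).
Hence p(s) = (s + 1) (s + 5), with roots -5, -1.
The eigenvalues -5, -1 are distinct and real, so A is diagonalisable and x(t) = e^{At} x(0) = V diag(e^{λ_i t}) V^{-1} x(0), where the columns of V are the eigenvectors.
λ = -5: A - (-5)I = [[-12, -16], [12, 16]]. Row 1 gives (-12)·v1 + (-16)·v2 = 0, so take v_1 = [4, -3]^T.
λ = -1: A - (-1)I = [[-16, -16], [12, 12]]. Row 1 gives (-16)·v1 + (-16)·v2 = 0, so take v_2 = [-1, 1]^T.
V = [v_1 v_2] = [[4, -1], [-3, 1]] has det V = 1, so V^{-1} = adj(V)/det V = [[1, 1], [3, 4]].
Modal coordinates z(0) = V^{-1} x(0): 1·1 + 1·1 = 2; 3·1 + 4·1 = 7; so z(0) = [2, 7]^T.
x_1(t) = Σ_i (v_i)_1 · z_i(0) · e^{λ_i t} (row 1 of V times the modal terms).
x_1(0.25) = 4·2·e^{-5·0.25} + (-1)·7·e^{-1·0.25} = 8·0.286505 + (-7)·0.778801 = -3.1596.

-3.1596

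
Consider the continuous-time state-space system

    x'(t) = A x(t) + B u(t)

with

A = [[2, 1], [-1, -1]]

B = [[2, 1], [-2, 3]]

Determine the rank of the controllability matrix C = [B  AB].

2

AB = [[2, 5], [0, -4]]
Controllability matrix C = [B  AB] = [[2, 1, 2, 5], [-2, 3, 0, -4]]
Take the 2×2 submatrix of C formed by columns 1, 2: [[2, 1], [-2, 3]]. Its determinant is 2·3 - 1·(-2) = 6 - (-2) = 8 ≠ 0.
So rank(C) ≥ 2; since C has 2 rows, rank(C) = 2.
rank(C) = 2 = n, so the pair (A, B) is completely controllable.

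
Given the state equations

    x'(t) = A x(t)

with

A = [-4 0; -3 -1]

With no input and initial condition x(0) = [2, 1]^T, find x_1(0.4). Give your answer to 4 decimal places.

det(sI - A) = s^2 - (tr A)s + det A, with tr A = (-4) + (-1) = -5 and det A = (-4)·(-1) - 0·(-3) = 4 - 0 = 4.
So p(s) = det(sI - A) = s^2 + 5s + 4.
Factor s^2 + 5s + 4: two numbers with sum -5 and product 4 are -1 and -4, so s^2 + 5s + 4 = (s + 1)(s + 4).
Hence p(s) = (s + 1) (s + 4), with roots -4, -1.
The eigenvalues -4, -1 are distinct and real, so A is diagonalisable and x(t) = e^{At} x(0) = V diag(e^{λ_i t}) V^{-1} x(0), where the columns of V are the eigenvectors.
λ = -4: A - (-4)I = [[0, 0], [-3, 3]]. Row 2 gives (-3)·v1 + 3·v2 = 0, so take v_1 = [1, 1]^T.
λ = -1: A - (-1)I = [[-3, 0], [-3, 0]]. Row 1 gives (-3)·v1 + 0·v2 = 0, so take v_2 = [0, -1]^T.
V = [v_1 v_2] = [[1, 0], [1, -1]] has det V = -1, so V^{-1} = adj(V)/det V = [[1, 0], [1, -1]].
Modal coordinates z(0) = V^{-1} x(0): 1·2 + 0·1 = 2; 1·2 + (-1)·1 = 1; so z(0) = [2, 1]^T.
x_1(t) = Σ_i (v_i)_1 · z_i(0) · e^{λ_i t} (row 1 of V times the modal terms).
x_1(0.4) = 1·2·e^{-4·0.4} + 0·1·e^{-1·0.4} = 2·0.201897 + 0·0.670320 = 0.4038.

0.4038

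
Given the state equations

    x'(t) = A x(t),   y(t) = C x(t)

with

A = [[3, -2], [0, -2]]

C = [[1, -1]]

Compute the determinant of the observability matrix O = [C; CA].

3

CA = [[3, 0]]
Observability matrix O = [C; CA] = [[1, -1], [3, 0]]
det(O) = 1·0 - (-1)·3 = 0 - (-3) = 3
Since det(O) ≠ 0, rank(O) = 2 and the system is completely observable.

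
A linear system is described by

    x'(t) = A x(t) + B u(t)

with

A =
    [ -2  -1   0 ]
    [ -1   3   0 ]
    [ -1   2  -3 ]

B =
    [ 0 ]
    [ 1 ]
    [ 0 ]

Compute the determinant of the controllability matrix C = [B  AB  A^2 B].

AB = [[-1], [3], [2]]
A^2B = [[-1], [10], [1]]
Controllability matrix C = [B  AB  A^2B] = [[0, -1, -1], [1, 3, 10], [0, 2, 1]]
Expanding along the first row, det(C) = 0·(3·1 - 10·2) - (-1)·(1·1 - 10·0) + (-1)·(1·2 - 3·0) = 0·(-17) - (-1)·1 + (-1)·2 = -1
Since det(C) ≠ 0, rank(C) = 3 and the system is completely controllable.

-1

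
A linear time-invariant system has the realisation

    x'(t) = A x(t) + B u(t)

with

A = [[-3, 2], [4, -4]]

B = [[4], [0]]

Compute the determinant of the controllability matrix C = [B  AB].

64

AB = [[-12], [16]]
Controllability matrix C = [B  AB] = [[4, -12], [0, 16]]
det(C) = 4·16 - (-12)·0 = 64 - 0 = 64
Since det(C) ≠ 0, rank(C) = 2 and the system is completely controllable.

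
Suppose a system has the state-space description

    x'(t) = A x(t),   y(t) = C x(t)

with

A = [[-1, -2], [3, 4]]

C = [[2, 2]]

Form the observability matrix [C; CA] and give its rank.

CA = [[4, 4]]
Observability matrix O = [C; CA] = [[2, 2], [4, 4]]
Every row of O is a scalar multiple of row 1 = [2, 2] (multipliers 1, 2), so the rows span a one-dimensional space.
O ≠ 0, hence rank(O) = 1.
rank(O) = 1 < n = 2, so the pair (A, C) is not completely observable.

1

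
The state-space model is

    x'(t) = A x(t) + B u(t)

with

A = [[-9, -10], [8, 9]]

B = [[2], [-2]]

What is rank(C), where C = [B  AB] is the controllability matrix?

1

AB = [[2], [-2]]
Controllability matrix C = [B  AB] = [[2, 2], [-2, -2]]
Every column of C is a scalar multiple of column 1 = [2, -2] (multipliers 1, 1), so the columns span a one-dimensional space.
C ≠ 0, hence rank(C) = 1.
rank(C) = 1 < n = 2, so the pair (A, B) is not completely controllable.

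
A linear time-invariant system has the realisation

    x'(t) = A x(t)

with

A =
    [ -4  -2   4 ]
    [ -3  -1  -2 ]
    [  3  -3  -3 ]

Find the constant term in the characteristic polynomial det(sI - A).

-90

Expand det(sI - A) for the 3×3 matrix.
p(s) = s^3 + 8s^2 - 5s - 90.
(Check: constant term = det(-A) = (-1)^3 det A = -90; coefficient of s^2 = -tr A = 8.)
The constant term is -90.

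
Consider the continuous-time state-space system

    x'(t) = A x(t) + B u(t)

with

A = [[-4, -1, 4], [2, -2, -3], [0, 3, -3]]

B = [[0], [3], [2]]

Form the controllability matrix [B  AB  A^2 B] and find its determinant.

AB = [[5], [-12], [3]]
A^2B = [[4], [25], [-45]]
Controllability matrix C = [B  AB  A^2B] = [[0, 5, 4], [3, -12, 25], [2, 3, -45]]
Expanding along the first row, det(C) = 0·((-12)·(-45) - 25·3) - 5·(3·(-45) - 25·2) + 4·(3·3 - (-12)·2) = 0·465 - 5·(-185) + 4·33 = 1057
Since det(C) ≠ 0, rank(C) = 3 and the system is completely controllable.

1057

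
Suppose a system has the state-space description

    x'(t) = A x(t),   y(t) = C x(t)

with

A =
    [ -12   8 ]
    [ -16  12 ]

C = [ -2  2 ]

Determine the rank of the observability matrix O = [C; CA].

1

CA = [[-8, 8]]
Observability matrix O = [C; CA] = [[-2, 2], [-8, 8]]
Every row of O is a scalar multiple of row 1 = [-2, 2] (multipliers 1, 4), so the rows span a one-dimensional space.
O ≠ 0, hence rank(O) = 1.
rank(O) = 1 < n = 2, so the pair (A, C) is not completely observable.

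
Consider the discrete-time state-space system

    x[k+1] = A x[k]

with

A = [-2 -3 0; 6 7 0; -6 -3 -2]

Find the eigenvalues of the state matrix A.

det(zI - A) = z^3 - (tr A)z^2 + (M11 + M22 + M33)z - det A, where Mii is the 2×2 principal minor of A obtained by deleting row i and column i.
tr A = (-2) + 7 + (-2) = 3; M11 = 7·(-2) - 0·(-3) = -14 - 0 = -14; M22 = (-2)·(-2) - 0·(-6) = 4 - 0 = 4; M33 = (-2)·7 - (-3)·6 = -14 - (-18) = 4; sum of minors = -6.
det A = (-2)·(7·(-2) - 0·(-3)) - (-3)·(6·(-2) - 0·(-6)) + 0·(6·(-3) - 7·(-6)) = (-2)·(-14) - (-3)·(-12) + 0·24 = -8.
So p(z) = det(zI - A) = z^3 - 3z^2 - 6z + 8.
Rational-root test: any integer root divides 8. Testing small divisors, z = 1 works: p(1) = 1 + (-3) + (-6) + 8 = 0, so (z - 1) is a factor.
Dividing, p(z) = (z - 1)(z^2 - 2z - 8).
Factor z^2 - 2z - 8: two numbers with sum 2 and product -8 are 4 and -2, so z^2 - 2z - 8 = (z - 4)(z + 2).
Hence p(z) = (z - 4) (z - 1) (z + 2), with roots -2, 1, 4.

-2, 1, 4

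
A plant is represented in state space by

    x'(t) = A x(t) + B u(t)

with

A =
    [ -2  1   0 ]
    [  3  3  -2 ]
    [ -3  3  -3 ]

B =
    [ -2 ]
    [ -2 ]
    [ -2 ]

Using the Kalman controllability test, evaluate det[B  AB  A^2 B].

-864

AB = [[2], [-8], [6]]
A^2B = [[-12], [-30], [-48]]
Controllability matrix C = [B  AB  A^2B] = [[-2, 2, -12], [-2, -8, -30], [-2, 6, -48]]
Expanding along the first row, det(C) = (-2)·((-8)·(-48) - (-30)·6) - 2·((-2)·(-48) - (-30)·(-2)) + (-12)·((-2)·6 - (-8)·(-2)) = (-2)·564 - 2·36 + (-12)·(-28) = -864
Since det(C) ≠ 0, rank(C) = 3 and the system is completely controllable.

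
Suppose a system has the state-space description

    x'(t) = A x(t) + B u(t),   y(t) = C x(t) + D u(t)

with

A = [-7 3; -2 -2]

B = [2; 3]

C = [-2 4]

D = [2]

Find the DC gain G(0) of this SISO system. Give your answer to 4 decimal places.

G(0) = C(-A)^{-1}B + D = -C A^{-1} B + D.
det A = 20, so A^{-1} = (1/20)·adj(A) = [[-1/10, -3/20], [1/10, -7/20]]
A^{-1} B = [-13/20, -17/20]^T
C A^{-1} B = -21/10
G(0) = D - C A^{-1} B = 2 - (-21/10) = 41/10 ≈ 4.1000

4.1000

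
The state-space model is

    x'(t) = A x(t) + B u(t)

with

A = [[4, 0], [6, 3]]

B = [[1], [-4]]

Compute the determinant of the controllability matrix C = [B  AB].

10

AB = [[4], [-6]]
Controllability matrix C = [B  AB] = [[1, 4], [-4, -6]]
det(C) = 1·(-6) - 4·(-4) = -6 - (-16) = 10
Since det(C) ≠ 0, rank(C) = 2 and the system is completely controllable.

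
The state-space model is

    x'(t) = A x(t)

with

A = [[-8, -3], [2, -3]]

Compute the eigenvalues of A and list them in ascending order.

-6, -5

det(sI - A) = s^2 - (tr A)s + det A, with tr A = (-8) + (-3) = -11 and det A = (-8)·(-3) - (-3)·2 = 24 - (-6) = 30.
So p(s) = det(sI - A) = s^2 + 11s + 30.
Factor s^2 + 11s + 30: two numbers with sum -11 and product 30 are -5 and -6, so s^2 + 11s + 30 = (s + 5)(s + 6).
Hence p(s) = (s + 5) (s + 6), with roots -6, -5.
All eigenvalues have negative real part, so the system is asymptotically stable.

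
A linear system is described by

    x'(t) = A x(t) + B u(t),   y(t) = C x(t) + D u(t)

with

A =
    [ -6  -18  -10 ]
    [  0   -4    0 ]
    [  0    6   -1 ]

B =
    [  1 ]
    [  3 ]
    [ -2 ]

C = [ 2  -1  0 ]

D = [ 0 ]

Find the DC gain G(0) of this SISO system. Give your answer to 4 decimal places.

-13.2500

G(0) = C(-A)^{-1}B + D = -C A^{-1} B + D.
det A = -24, so A^{-1} = (1/-24)·adj(A) = [[-1/6, 13/4, 5/3], [0, -1/4, 0], [0, -3/2, -1]]
A^{-1} B = [25/4, -3/4, -5/2]^T
C A^{-1} B = 53/4
G(0) = D - C A^{-1} B = 0 - (53/4) = -53/4 ≈ -13.2500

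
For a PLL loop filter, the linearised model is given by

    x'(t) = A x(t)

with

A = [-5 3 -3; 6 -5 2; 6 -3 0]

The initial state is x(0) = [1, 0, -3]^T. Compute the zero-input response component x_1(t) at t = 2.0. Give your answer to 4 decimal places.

0.0549

det(sI - A) = s^3 - (tr A)s^2 + (M11 + M22 + M33)s - det A, where Mii is the 2×2 principal minor of A obtained by deleting row i and column i.
tr A = (-5) + (-5) + 0 = -10; M11 = (-5)·0 - 2·(-3) = 0 - (-6) = 6; M22 = (-5)·0 - (-3)·6 = 0 - (-18) = 18; M33 = (-5)·(-5) - 3·6 = 25 - 18 = 7; sum of minors = 31.
det A = (-5)·((-5)·0 - 2·(-3)) - 3·(6·0 - 2·6) + (-3)·(6·(-3) - (-5)·6) = (-5)·6 - 3·(-12) + (-3)·12 = -30.
So p(s) = det(sI - A) = s^3 + 10s^2 + 31s + 30.
Rational-root test: any integer root divides 30. Testing small divisors, s = -2 works: p(-2) = -8 + 40 + (-62) + 30 = 0, so (s + 2) is a factor.
Dividing, p(s) = (s + 2)(s^2 + 8s + 15).
Factor s^2 + 8s + 15: two numbers with sum -8 and product 15 are -3 and -5, so s^2 + 8s + 15 = (s + 3)(s + 5).
Hence p(s) = (s + 2) (s + 3) (s + 5), with roots -5, -3, -2.
The eigenvalues -5, -3, -2 are distinct and real, so A is diagonalisable and x(t) = e^{At} x(0) = V diag(e^{λ_i t}) V^{-1} x(0), where the columns of V are the eigenvectors.
λ = -5: A - (-5)I = [[0, 3, -3], [6, 0, 2], [6, -3, 5]]. v must be orthogonal to every row; (row 1) × (row 2) = [6, -18, -18], so take v_1 = [1, -3, -3]^T.
λ = -3: A - (-3)I = [[-2, 3, -3], [6, -2, 2], [6, -3, 3]]. v must be orthogonal to every row; (row 1) × (row 2) = [0, -14, -14], so take v_2 = [0, 1, 1]^T.
λ = -2: A - (-2)I = [[-3, 3, -3], [6, -3, 2], [6, -3, 2]]. v must be orthogonal to every row; (row 1) × (row 2) = [-3, -12, -9], so take v_3 = [1, 4, 3]^T.
V = [v_1 v_2 v_3] = [[1, 0, 1], [-3, 1, 4], [-3, 1, 3]] has det V = -1, so V^{-1} = adj(V)/det V = [[1, -1, 1], [3, -6, 7], [0, 1, -1]].
Modal coordinates z(0) = V^{-1} x(0): 1·1 + (-1)·0 + 1·(-3) = -2; 3·1 + (-6)·0 + 7·(-3) = -18; 0·1 + 1·0 + (-1)·(-3) = 3; so z(0) = [-2, -18, 3]^T.
x_1(t) = Σ_i (v_i)_1 · z_i(0) · e^{λ_i t} (row 1 of V times the modal terms).
x_1(2.0) = 1·(-2)·e^{-5·2.0} + 0·(-18)·e^{-3·2.0} + 1·3·e^{-2·2.0} = (-2)·0.000045 + 0·0.002479 + 3·0.018316 = 0.0549.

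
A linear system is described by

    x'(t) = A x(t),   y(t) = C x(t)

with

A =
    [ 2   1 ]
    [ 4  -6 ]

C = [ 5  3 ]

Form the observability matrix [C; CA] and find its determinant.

CA = [[22, -13]]
Observability matrix O = [C; CA] = [[5, 3], [22, -13]]
det(O) = 5·(-13) - 3·22 = -65 - 66 = -131
Since det(O) ≠ 0, rank(O) = 2 and the system is completely observable.

-131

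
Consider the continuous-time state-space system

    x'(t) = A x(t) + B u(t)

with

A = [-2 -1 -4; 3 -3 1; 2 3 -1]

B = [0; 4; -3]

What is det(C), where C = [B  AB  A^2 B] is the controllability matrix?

AB = [[8], [-15], [15]]
A^2B = [[-61], [84], [-44]]
Controllability matrix C = [B  AB  A^2B] = [[0, 8, -61], [4, -15, 84], [-3, 15, -44]]
Expanding along the first row, det(C) = 0·((-15)·(-44) - 84·15) - 8·(4·(-44) - 84·(-3)) + (-61)·(4·15 - (-15)·(-3)) = 0·(-600) - 8·76 + (-61)·15 = -1523
Since det(C) ≠ 0, rank(C) = 3 and the system is completely controllable.

-1523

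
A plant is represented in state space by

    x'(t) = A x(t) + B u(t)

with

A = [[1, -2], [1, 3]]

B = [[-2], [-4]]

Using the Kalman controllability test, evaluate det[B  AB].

AB = [[6], [-14]]
Controllability matrix C = [B  AB] = [[-2, 6], [-4, -14]]
det(C) = (-2)·(-14) - 6·(-4) = 28 - (-24) = 52
Since det(C) ≠ 0, rank(C) = 2 and the system is completely controllable.

52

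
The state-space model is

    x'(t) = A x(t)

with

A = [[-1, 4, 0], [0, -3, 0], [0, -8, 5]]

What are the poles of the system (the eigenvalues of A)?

-3, -1, 5

det(sI - A) = s^3 - (tr A)s^2 + (M11 + M22 + M33)s - det A, where Mii is the 2×2 principal minor of A obtained by deleting row i and column i.
tr A = (-1) + (-3) + 5 = 1; M11 = (-3)·5 - 0·(-8) = -15 - 0 = -15; M22 = (-1)·5 - 0·0 = -5 - 0 = -5; M33 = (-1)·(-3) - 4·0 = 3 - 0 = 3; sum of minors = -17.
det A = (-1)·((-3)·5 - 0·(-8)) - 4·(0·5 - 0·0) + 0·(0·(-8) - (-3)·0) = (-1)·(-15) - 4·0 + 0·0 = 15.
So p(s) = det(sI - A) = s^3 - s^2 - 17s - 15.
Rational-root test: any integer root divides -15. Testing small divisors, s = -1 works: p(-1) = -1 + (-1) + 17 + (-15) = 0, so (s + 1) is a factor.
Dividing, p(s) = (s + 1)(s^2 - 2s - 15).
Factor s^2 - 2s - 15: two numbers with sum 2 and product -15 are 5 and -3, so s^2 - 2s - 15 = (s - 5)(s + 3).
Hence p(s) = (s - 5) (s + 1) (s + 3), with roots -3, -1, 5.
At least one eigenvalue has non-negative real part, so the system is not asymptotically stable.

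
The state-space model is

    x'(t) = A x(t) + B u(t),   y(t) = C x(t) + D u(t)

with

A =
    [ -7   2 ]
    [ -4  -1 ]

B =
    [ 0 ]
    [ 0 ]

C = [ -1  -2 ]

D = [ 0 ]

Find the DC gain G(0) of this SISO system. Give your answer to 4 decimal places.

G(0) = C(-A)^{-1}B + D = -C A^{-1} B + D.
det A = 15, so A^{-1} = (1/15)·adj(A) = [[-1/15, -2/15], [4/15, -7/15]]
A^{-1} B = [0, 0]^T
C A^{-1} B = 0
G(0) = D - C A^{-1} B = 0 - (0) = 0

0.0000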